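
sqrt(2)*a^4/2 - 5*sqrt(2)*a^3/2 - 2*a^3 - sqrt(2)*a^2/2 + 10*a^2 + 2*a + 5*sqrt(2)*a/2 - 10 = (a - 5)*(a - 1)*(a - 2*sqrt(2))*(sqrt(2)*a/2 + sqrt(2)/2)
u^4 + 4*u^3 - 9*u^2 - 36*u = u*(u - 3)*(u + 3)*(u + 4)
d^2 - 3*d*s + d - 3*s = (d + 1)*(d - 3*s)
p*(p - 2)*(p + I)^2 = p^4 - 2*p^3 + 2*I*p^3 - p^2 - 4*I*p^2 + 2*p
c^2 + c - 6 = (c - 2)*(c + 3)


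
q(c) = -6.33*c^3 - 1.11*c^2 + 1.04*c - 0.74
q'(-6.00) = -669.28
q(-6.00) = 1320.34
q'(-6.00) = -669.28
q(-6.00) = 1320.34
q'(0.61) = -7.38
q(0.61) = -1.96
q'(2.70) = -143.39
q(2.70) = -130.62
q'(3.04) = -181.21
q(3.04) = -185.67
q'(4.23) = -348.14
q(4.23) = -495.30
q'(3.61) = -254.45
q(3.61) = -309.25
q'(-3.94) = -285.01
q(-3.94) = 365.09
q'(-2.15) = -81.97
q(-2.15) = 54.80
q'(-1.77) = -54.52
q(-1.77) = 29.04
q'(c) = -18.99*c^2 - 2.22*c + 1.04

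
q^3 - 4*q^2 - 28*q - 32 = (q - 8)*(q + 2)^2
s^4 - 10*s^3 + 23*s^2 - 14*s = s*(s - 7)*(s - 2)*(s - 1)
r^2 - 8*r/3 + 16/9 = (r - 4/3)^2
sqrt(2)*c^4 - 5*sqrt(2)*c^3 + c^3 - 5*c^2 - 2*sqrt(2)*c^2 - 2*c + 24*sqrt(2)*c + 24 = (c - 4)*(c - 3)*(c + 2)*(sqrt(2)*c + 1)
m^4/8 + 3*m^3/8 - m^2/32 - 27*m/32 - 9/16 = (m/4 + 1/2)*(m/2 + 1/2)*(m - 3/2)*(m + 3/2)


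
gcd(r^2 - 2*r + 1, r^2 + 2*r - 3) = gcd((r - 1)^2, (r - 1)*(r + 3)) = r - 1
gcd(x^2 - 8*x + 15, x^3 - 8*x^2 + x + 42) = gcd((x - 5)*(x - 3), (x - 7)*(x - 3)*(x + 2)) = x - 3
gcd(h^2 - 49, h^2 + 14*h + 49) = h + 7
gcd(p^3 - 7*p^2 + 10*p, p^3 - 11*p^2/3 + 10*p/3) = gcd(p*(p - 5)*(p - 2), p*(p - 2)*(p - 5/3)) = p^2 - 2*p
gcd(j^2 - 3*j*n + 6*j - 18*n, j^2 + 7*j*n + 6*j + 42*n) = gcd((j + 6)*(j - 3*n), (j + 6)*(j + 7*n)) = j + 6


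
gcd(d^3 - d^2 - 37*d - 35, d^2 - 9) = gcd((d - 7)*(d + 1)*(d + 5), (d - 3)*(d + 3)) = 1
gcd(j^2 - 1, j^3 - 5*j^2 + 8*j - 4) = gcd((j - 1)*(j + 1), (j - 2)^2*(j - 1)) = j - 1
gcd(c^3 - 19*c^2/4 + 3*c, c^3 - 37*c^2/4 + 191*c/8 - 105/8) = c - 3/4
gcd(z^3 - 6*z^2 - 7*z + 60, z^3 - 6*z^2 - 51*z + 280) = z - 5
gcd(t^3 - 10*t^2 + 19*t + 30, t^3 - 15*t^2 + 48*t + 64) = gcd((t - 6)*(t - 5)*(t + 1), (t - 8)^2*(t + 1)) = t + 1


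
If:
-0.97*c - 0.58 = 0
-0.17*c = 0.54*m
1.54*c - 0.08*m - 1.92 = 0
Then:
No Solution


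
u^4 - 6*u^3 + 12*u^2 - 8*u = u*(u - 2)^3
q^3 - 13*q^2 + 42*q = q*(q - 7)*(q - 6)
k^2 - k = k*(k - 1)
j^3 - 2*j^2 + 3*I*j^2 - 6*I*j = j*(j - 2)*(j + 3*I)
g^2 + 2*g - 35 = (g - 5)*(g + 7)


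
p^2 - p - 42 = (p - 7)*(p + 6)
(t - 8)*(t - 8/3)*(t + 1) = t^3 - 29*t^2/3 + 32*t/3 + 64/3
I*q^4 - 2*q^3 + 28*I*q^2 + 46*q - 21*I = (q - 3*I)*(q - I)*(q + 7*I)*(I*q + 1)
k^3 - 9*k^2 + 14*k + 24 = (k - 6)*(k - 4)*(k + 1)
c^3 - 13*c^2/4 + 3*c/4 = c*(c - 3)*(c - 1/4)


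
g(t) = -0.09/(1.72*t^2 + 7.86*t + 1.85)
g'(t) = -0.09*(-3.44*t - 7.86)/(1.72*t^2 + 7.86*t + 1.85)^2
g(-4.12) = 0.07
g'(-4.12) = -0.32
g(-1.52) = 0.01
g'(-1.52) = 0.01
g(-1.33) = 0.02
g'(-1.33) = 0.01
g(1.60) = -0.00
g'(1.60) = 0.00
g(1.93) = -0.00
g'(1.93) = 0.00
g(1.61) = -0.00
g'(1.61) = 0.00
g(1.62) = -0.00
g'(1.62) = 0.00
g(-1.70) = 0.01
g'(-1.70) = 0.00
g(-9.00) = -0.00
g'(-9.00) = -0.00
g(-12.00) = -0.00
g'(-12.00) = -0.00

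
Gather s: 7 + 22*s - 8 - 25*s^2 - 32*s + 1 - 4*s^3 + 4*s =-4*s^3 - 25*s^2 - 6*s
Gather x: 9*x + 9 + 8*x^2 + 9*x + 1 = 8*x^2 + 18*x + 10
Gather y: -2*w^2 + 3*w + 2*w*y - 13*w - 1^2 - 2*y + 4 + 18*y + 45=-2*w^2 - 10*w + y*(2*w + 16) + 48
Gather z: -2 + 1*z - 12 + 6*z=7*z - 14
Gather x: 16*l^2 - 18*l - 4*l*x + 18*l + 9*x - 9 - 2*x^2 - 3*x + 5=16*l^2 - 2*x^2 + x*(6 - 4*l) - 4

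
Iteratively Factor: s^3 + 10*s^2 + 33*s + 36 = (s + 3)*(s^2 + 7*s + 12) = (s + 3)^2*(s + 4)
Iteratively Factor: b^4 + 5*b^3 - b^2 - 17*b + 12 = (b + 3)*(b^3 + 2*b^2 - 7*b + 4) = (b - 1)*(b + 3)*(b^2 + 3*b - 4) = (b - 1)^2*(b + 3)*(b + 4)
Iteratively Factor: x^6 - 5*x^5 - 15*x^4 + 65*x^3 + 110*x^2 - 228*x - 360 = (x - 3)*(x^5 - 2*x^4 - 21*x^3 + 2*x^2 + 116*x + 120) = (x - 3)*(x + 2)*(x^4 - 4*x^3 - 13*x^2 + 28*x + 60) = (x - 3)^2*(x + 2)*(x^3 - x^2 - 16*x - 20) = (x - 3)^2*(x + 2)^2*(x^2 - 3*x - 10) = (x - 3)^2*(x + 2)^3*(x - 5)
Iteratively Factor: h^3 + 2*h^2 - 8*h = (h + 4)*(h^2 - 2*h) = h*(h + 4)*(h - 2)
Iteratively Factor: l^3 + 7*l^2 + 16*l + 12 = (l + 2)*(l^2 + 5*l + 6) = (l + 2)^2*(l + 3)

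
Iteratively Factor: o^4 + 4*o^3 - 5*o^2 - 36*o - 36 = (o + 2)*(o^3 + 2*o^2 - 9*o - 18) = (o + 2)*(o + 3)*(o^2 - o - 6) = (o + 2)^2*(o + 3)*(o - 3)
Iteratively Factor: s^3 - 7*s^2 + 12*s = (s)*(s^2 - 7*s + 12) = s*(s - 4)*(s - 3)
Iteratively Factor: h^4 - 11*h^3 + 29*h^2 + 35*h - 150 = (h + 2)*(h^3 - 13*h^2 + 55*h - 75) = (h - 5)*(h + 2)*(h^2 - 8*h + 15) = (h - 5)*(h - 3)*(h + 2)*(h - 5)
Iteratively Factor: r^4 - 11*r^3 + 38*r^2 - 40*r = (r - 4)*(r^3 - 7*r^2 + 10*r) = r*(r - 4)*(r^2 - 7*r + 10) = r*(r - 5)*(r - 4)*(r - 2)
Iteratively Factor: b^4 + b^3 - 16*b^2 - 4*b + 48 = (b + 4)*(b^3 - 3*b^2 - 4*b + 12) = (b - 2)*(b + 4)*(b^2 - b - 6) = (b - 3)*(b - 2)*(b + 4)*(b + 2)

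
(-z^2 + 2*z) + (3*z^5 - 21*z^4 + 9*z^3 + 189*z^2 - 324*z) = 3*z^5 - 21*z^4 + 9*z^3 + 188*z^2 - 322*z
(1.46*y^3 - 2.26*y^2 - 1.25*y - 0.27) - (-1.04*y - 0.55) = 1.46*y^3 - 2.26*y^2 - 0.21*y + 0.28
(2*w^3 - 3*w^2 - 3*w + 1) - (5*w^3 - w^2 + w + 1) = -3*w^3 - 2*w^2 - 4*w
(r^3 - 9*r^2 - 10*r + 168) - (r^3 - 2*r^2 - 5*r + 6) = -7*r^2 - 5*r + 162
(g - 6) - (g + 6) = -12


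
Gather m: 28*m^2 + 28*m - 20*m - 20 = 28*m^2 + 8*m - 20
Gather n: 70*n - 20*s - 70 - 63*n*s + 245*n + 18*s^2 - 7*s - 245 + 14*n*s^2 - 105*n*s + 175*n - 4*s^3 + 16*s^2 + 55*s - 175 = n*(14*s^2 - 168*s + 490) - 4*s^3 + 34*s^2 + 28*s - 490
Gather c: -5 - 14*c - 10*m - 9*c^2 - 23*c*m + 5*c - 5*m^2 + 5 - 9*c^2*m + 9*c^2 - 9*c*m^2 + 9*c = -9*c^2*m + c*(-9*m^2 - 23*m) - 5*m^2 - 10*m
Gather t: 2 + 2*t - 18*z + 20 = 2*t - 18*z + 22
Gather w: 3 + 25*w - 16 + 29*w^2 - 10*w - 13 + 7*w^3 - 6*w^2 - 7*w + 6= 7*w^3 + 23*w^2 + 8*w - 20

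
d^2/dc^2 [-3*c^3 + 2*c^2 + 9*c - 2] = 4 - 18*c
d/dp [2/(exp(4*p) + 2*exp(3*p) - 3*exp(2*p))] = 4*(-2*exp(2*p) - 3*exp(p) + 3)*exp(-2*p)/(exp(2*p) + 2*exp(p) - 3)^2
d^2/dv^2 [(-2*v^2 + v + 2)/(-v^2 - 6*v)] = 2*(-13*v^3 - 6*v^2 - 36*v - 72)/(v^3*(v^3 + 18*v^2 + 108*v + 216))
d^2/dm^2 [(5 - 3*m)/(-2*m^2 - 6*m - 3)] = 4*(2*(2*m + 3)^2*(3*m - 5) - (9*m + 4)*(2*m^2 + 6*m + 3))/(2*m^2 + 6*m + 3)^3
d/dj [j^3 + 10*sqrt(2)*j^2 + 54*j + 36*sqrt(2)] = 3*j^2 + 20*sqrt(2)*j + 54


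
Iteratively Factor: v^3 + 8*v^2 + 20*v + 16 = (v + 2)*(v^2 + 6*v + 8) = (v + 2)^2*(v + 4)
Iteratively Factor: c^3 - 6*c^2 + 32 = (c - 4)*(c^2 - 2*c - 8) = (c - 4)*(c + 2)*(c - 4)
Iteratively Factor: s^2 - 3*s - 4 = (s + 1)*(s - 4)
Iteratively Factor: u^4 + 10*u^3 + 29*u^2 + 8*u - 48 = (u - 1)*(u^3 + 11*u^2 + 40*u + 48) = (u - 1)*(u + 4)*(u^2 + 7*u + 12) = (u - 1)*(u + 4)^2*(u + 3)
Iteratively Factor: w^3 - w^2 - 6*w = (w)*(w^2 - w - 6) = w*(w + 2)*(w - 3)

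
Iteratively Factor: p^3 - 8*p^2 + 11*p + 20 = (p - 4)*(p^2 - 4*p - 5) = (p - 4)*(p + 1)*(p - 5)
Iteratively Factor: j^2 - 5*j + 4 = (j - 1)*(j - 4)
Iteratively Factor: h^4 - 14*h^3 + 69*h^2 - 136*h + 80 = (h - 5)*(h^3 - 9*h^2 + 24*h - 16) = (h - 5)*(h - 4)*(h^2 - 5*h + 4) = (h - 5)*(h - 4)*(h - 1)*(h - 4)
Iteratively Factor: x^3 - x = (x - 1)*(x^2 + x) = (x - 1)*(x + 1)*(x)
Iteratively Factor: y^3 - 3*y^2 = (y)*(y^2 - 3*y) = y*(y - 3)*(y)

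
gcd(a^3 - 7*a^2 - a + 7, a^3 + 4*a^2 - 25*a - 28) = a + 1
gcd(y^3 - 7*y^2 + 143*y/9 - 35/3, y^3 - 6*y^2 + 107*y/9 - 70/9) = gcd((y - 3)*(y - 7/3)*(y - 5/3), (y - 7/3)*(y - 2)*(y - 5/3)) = y^2 - 4*y + 35/9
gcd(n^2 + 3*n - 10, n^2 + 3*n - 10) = n^2 + 3*n - 10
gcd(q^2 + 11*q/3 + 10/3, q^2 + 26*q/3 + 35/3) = q + 5/3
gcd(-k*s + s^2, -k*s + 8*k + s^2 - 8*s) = -k + s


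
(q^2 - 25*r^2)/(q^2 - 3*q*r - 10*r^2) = (q + 5*r)/(q + 2*r)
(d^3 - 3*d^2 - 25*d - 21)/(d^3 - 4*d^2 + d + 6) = (d^2 - 4*d - 21)/(d^2 - 5*d + 6)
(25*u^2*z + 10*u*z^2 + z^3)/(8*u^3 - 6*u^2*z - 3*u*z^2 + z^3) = z*(25*u^2 + 10*u*z + z^2)/(8*u^3 - 6*u^2*z - 3*u*z^2 + z^3)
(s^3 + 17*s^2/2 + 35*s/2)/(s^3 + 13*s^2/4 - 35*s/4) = 2*(2*s + 7)/(4*s - 7)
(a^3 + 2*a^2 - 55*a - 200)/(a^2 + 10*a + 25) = a - 8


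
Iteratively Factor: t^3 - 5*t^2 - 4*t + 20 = (t - 2)*(t^2 - 3*t - 10) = (t - 2)*(t + 2)*(t - 5)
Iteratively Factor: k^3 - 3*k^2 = (k)*(k^2 - 3*k) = k^2*(k - 3)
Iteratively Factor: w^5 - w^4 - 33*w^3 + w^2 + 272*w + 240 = (w - 4)*(w^4 + 3*w^3 - 21*w^2 - 83*w - 60) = (w - 4)*(w + 3)*(w^3 - 21*w - 20) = (w - 4)*(w + 1)*(w + 3)*(w^2 - w - 20) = (w - 4)*(w + 1)*(w + 3)*(w + 4)*(w - 5)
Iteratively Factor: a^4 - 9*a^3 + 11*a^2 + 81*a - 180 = (a + 3)*(a^3 - 12*a^2 + 47*a - 60) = (a - 4)*(a + 3)*(a^2 - 8*a + 15) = (a - 4)*(a - 3)*(a + 3)*(a - 5)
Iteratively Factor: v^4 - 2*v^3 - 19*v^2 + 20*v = (v - 5)*(v^3 + 3*v^2 - 4*v) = v*(v - 5)*(v^2 + 3*v - 4) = v*(v - 5)*(v - 1)*(v + 4)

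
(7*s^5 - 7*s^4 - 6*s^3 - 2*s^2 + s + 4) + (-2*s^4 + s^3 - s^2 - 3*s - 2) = 7*s^5 - 9*s^4 - 5*s^3 - 3*s^2 - 2*s + 2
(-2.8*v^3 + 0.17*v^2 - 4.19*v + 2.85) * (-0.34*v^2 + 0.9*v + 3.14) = 0.952*v^5 - 2.5778*v^4 - 7.2144*v^3 - 4.2062*v^2 - 10.5916*v + 8.949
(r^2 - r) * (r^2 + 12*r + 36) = r^4 + 11*r^3 + 24*r^2 - 36*r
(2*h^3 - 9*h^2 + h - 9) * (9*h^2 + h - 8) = 18*h^5 - 79*h^4 - 16*h^3 - 8*h^2 - 17*h + 72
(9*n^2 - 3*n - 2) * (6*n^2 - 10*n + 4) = 54*n^4 - 108*n^3 + 54*n^2 + 8*n - 8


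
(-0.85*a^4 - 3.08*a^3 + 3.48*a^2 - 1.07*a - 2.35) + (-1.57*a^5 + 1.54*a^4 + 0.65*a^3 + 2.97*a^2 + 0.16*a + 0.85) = -1.57*a^5 + 0.69*a^4 - 2.43*a^3 + 6.45*a^2 - 0.91*a - 1.5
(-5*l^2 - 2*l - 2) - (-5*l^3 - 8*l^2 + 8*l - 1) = 5*l^3 + 3*l^2 - 10*l - 1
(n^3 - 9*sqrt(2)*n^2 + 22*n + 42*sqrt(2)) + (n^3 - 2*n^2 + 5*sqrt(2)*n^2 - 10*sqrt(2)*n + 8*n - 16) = 2*n^3 - 4*sqrt(2)*n^2 - 2*n^2 - 10*sqrt(2)*n + 30*n - 16 + 42*sqrt(2)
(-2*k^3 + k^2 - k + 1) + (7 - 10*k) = -2*k^3 + k^2 - 11*k + 8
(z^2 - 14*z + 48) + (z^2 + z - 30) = 2*z^2 - 13*z + 18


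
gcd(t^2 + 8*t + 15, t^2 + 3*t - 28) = 1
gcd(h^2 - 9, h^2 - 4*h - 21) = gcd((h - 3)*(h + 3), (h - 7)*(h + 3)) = h + 3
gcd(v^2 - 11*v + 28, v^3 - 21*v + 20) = v - 4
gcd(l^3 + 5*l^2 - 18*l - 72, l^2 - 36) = l + 6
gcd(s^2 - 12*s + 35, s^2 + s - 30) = s - 5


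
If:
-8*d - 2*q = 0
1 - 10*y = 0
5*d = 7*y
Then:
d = 7/50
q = -14/25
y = 1/10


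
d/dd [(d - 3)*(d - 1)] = 2*d - 4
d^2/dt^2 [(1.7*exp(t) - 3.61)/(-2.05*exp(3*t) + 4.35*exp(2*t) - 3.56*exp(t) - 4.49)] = (-28.577*exp(6*t) + 182.018475*exp(5*t) - 336.655775*exp(4*t) + 503.02571*exp(3*t) - 665.988885*exp(2*t) + 354.960036*exp(t) - 91.975854)*exp(t)/(8.615125*exp(9*t) - 54.842625*exp(8*t) + 161.256075*exp(7*t) - 216.183*exp(6*t) + 39.79749*exp(5*t) + 286.103715*exp(4*t) - 248.090209*exp(3*t) - 92.375913*exp(2*t) + 215.309868*exp(t) + 90.518849)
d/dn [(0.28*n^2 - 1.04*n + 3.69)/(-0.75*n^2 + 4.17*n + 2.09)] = (0.3876*n^2 + 6.7054*n - 17.5609)/(0.5625*n^4 - 6.255*n^3 + 14.2539*n^2 + 17.4306*n + 4.3681)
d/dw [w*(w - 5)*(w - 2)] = 3*w^2 - 14*w + 10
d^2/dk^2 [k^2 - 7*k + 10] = 2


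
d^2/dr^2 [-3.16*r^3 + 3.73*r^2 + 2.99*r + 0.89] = 7.46 - 18.96*r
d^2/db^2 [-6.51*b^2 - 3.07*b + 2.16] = -13.0200000000000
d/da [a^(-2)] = -2/a^3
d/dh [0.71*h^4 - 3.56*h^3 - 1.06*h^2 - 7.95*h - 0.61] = 2.84*h^3 - 10.68*h^2 - 2.12*h - 7.95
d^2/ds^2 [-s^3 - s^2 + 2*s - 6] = -6*s - 2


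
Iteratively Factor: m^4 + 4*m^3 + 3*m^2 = (m + 3)*(m^3 + m^2) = (m + 1)*(m + 3)*(m^2) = m*(m + 1)*(m + 3)*(m)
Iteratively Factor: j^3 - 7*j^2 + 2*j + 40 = (j - 5)*(j^2 - 2*j - 8) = (j - 5)*(j + 2)*(j - 4)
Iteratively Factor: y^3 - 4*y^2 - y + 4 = (y + 1)*(y^2 - 5*y + 4) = (y - 1)*(y + 1)*(y - 4)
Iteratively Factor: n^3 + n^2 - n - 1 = (n - 1)*(n^2 + 2*n + 1) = (n - 1)*(n + 1)*(n + 1)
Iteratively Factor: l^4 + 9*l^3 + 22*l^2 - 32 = (l - 1)*(l^3 + 10*l^2 + 32*l + 32) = (l - 1)*(l + 2)*(l^2 + 8*l + 16) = (l - 1)*(l + 2)*(l + 4)*(l + 4)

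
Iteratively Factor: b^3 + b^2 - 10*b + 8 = (b + 4)*(b^2 - 3*b + 2) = (b - 2)*(b + 4)*(b - 1)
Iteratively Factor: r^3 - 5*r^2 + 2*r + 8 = (r + 1)*(r^2 - 6*r + 8) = (r - 2)*(r + 1)*(r - 4)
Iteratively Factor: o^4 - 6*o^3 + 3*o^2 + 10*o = (o - 2)*(o^3 - 4*o^2 - 5*o) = o*(o - 2)*(o^2 - 4*o - 5) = o*(o - 5)*(o - 2)*(o + 1)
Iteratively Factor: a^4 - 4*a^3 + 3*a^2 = (a - 1)*(a^3 - 3*a^2) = a*(a - 1)*(a^2 - 3*a) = a*(a - 3)*(a - 1)*(a)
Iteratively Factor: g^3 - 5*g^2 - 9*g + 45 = (g + 3)*(g^2 - 8*g + 15) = (g - 3)*(g + 3)*(g - 5)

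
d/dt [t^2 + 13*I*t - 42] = 2*t + 13*I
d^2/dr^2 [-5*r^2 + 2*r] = -10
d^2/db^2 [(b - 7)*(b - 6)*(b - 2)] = 6*b - 30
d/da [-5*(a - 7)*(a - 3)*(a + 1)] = -15*a^2 + 90*a - 55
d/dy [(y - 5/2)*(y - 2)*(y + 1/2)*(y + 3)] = 4*y^3 - 3*y^2 - 37*y/2 + 43/4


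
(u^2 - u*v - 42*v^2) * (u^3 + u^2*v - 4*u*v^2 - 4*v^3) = u^5 - 47*u^3*v^2 - 42*u^2*v^3 + 172*u*v^4 + 168*v^5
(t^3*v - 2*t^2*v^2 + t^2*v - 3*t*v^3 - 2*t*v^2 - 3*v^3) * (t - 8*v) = t^4*v - 10*t^3*v^2 + t^3*v + 13*t^2*v^3 - 10*t^2*v^2 + 24*t*v^4 + 13*t*v^3 + 24*v^4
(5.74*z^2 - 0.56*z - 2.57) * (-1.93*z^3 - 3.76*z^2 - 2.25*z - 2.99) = -11.0782*z^5 - 20.5016*z^4 - 5.8493*z^3 - 6.2394*z^2 + 7.4569*z + 7.6843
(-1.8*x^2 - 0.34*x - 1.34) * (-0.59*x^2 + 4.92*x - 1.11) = 1.062*x^4 - 8.6554*x^3 + 1.1158*x^2 - 6.2154*x + 1.4874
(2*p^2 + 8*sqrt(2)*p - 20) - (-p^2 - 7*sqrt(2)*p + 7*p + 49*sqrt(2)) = 3*p^2 - 7*p + 15*sqrt(2)*p - 49*sqrt(2) - 20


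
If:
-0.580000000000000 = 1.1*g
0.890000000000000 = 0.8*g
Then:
No Solution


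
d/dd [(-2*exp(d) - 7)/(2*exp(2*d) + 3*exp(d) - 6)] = (4*exp(2*d) + 28*exp(d) + 33)*exp(d)/(4*exp(4*d) + 12*exp(3*d) - 15*exp(2*d) - 36*exp(d) + 36)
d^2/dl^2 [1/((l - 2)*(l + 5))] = 2*((l - 2)^2 + (l - 2)*(l + 5) + (l + 5)^2)/((l - 2)^3*(l + 5)^3)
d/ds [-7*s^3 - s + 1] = -21*s^2 - 1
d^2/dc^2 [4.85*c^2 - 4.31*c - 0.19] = 9.70000000000000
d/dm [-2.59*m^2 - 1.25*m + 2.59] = -5.18*m - 1.25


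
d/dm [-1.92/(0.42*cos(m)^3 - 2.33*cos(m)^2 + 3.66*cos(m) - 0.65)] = (-2.4192*cos(m)^2 + 8.9472*cos(m) - 7.0272)*sin(m)/(0.42*cos(m)^3 - 2.33*cos(m)^2 + 3.66*cos(m) - 0.65)^2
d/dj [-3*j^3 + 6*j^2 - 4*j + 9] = -9*j^2 + 12*j - 4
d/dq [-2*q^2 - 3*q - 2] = -4*q - 3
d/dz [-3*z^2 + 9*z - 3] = 9 - 6*z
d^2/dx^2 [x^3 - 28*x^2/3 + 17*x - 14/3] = 6*x - 56/3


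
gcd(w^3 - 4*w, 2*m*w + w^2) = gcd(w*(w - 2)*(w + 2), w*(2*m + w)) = w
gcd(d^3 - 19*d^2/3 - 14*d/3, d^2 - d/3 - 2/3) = d + 2/3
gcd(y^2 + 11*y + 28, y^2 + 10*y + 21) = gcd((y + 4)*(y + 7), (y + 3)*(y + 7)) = y + 7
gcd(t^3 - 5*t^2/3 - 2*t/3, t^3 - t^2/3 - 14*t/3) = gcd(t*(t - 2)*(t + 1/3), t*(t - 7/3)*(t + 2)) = t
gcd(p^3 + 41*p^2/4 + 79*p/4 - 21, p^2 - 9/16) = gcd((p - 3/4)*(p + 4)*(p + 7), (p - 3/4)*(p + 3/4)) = p - 3/4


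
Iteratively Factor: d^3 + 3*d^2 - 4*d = (d - 1)*(d^2 + 4*d) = d*(d - 1)*(d + 4)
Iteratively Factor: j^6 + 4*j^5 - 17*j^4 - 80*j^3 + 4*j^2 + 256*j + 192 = (j + 4)*(j^5 - 17*j^3 - 12*j^2 + 52*j + 48) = (j + 2)*(j + 4)*(j^4 - 2*j^3 - 13*j^2 + 14*j + 24) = (j + 1)*(j + 2)*(j + 4)*(j^3 - 3*j^2 - 10*j + 24) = (j + 1)*(j + 2)*(j + 3)*(j + 4)*(j^2 - 6*j + 8) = (j - 2)*(j + 1)*(j + 2)*(j + 3)*(j + 4)*(j - 4)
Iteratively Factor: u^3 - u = (u)*(u^2 - 1) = u*(u - 1)*(u + 1)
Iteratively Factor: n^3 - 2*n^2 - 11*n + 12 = (n - 4)*(n^2 + 2*n - 3) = (n - 4)*(n + 3)*(n - 1)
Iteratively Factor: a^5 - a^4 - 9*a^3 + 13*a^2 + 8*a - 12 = (a - 1)*(a^4 - 9*a^2 + 4*a + 12) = (a - 2)*(a - 1)*(a^3 + 2*a^2 - 5*a - 6) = (a - 2)^2*(a - 1)*(a^2 + 4*a + 3) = (a - 2)^2*(a - 1)*(a + 3)*(a + 1)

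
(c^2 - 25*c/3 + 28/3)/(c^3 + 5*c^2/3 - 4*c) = (c - 7)/(c*(c + 3))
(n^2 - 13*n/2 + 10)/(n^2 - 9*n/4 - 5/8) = 4*(n - 4)/(4*n + 1)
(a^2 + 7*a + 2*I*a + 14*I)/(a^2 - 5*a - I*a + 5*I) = (a^2 + a*(7 + 2*I) + 14*I)/(a^2 - a*(5 + I) + 5*I)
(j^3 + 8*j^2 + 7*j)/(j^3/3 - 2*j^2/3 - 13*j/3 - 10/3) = 3*j*(j + 7)/(j^2 - 3*j - 10)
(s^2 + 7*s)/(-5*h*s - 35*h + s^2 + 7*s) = s/(-5*h + s)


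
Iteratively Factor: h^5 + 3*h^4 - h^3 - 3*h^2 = (h)*(h^4 + 3*h^3 - h^2 - 3*h) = h*(h - 1)*(h^3 + 4*h^2 + 3*h) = h^2*(h - 1)*(h^2 + 4*h + 3) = h^2*(h - 1)*(h + 1)*(h + 3)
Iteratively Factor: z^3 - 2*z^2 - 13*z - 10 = (z + 1)*(z^2 - 3*z - 10) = (z + 1)*(z + 2)*(z - 5)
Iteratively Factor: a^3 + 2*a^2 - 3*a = (a + 3)*(a^2 - a) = a*(a + 3)*(a - 1)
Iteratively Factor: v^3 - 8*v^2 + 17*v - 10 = (v - 2)*(v^2 - 6*v + 5) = (v - 5)*(v - 2)*(v - 1)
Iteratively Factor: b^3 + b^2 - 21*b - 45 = (b - 5)*(b^2 + 6*b + 9) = (b - 5)*(b + 3)*(b + 3)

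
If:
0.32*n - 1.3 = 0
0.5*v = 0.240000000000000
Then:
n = 4.06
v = 0.48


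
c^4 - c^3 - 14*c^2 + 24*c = c*(c - 3)*(c - 2)*(c + 4)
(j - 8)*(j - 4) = j^2 - 12*j + 32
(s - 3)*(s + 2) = s^2 - s - 6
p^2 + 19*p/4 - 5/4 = (p - 1/4)*(p + 5)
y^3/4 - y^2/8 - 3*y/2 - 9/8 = (y/4 + 1/4)*(y - 3)*(y + 3/2)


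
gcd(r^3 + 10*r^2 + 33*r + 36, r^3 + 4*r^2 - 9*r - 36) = r^2 + 7*r + 12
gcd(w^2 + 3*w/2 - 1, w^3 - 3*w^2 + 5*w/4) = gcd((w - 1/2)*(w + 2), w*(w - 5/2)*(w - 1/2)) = w - 1/2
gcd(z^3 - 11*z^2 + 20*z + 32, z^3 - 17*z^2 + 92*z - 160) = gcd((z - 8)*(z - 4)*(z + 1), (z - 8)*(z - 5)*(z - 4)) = z^2 - 12*z + 32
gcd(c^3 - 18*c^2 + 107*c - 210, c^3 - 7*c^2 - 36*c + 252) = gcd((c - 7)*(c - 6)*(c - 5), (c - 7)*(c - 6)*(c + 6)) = c^2 - 13*c + 42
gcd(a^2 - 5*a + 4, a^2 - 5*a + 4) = a^2 - 5*a + 4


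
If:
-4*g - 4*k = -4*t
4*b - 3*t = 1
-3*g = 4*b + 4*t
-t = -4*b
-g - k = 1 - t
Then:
No Solution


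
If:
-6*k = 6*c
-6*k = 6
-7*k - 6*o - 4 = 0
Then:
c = 1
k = -1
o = 1/2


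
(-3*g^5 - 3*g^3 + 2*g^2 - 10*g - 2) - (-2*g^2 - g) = -3*g^5 - 3*g^3 + 4*g^2 - 9*g - 2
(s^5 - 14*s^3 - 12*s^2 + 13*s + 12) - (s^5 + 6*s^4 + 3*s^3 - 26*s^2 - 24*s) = -6*s^4 - 17*s^3 + 14*s^2 + 37*s + 12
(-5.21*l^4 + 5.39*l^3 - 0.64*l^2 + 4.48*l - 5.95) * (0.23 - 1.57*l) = 8.1797*l^5 - 9.6606*l^4 + 2.2445*l^3 - 7.1808*l^2 + 10.3719*l - 1.3685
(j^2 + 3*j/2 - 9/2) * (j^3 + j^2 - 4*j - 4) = j^5 + 5*j^4/2 - 7*j^3 - 29*j^2/2 + 12*j + 18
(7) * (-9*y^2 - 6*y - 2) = -63*y^2 - 42*y - 14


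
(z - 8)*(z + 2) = z^2 - 6*z - 16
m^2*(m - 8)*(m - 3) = m^4 - 11*m^3 + 24*m^2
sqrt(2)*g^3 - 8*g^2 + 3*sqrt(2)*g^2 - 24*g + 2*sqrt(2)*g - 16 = (g + 2)*(g - 4*sqrt(2))*(sqrt(2)*g + sqrt(2))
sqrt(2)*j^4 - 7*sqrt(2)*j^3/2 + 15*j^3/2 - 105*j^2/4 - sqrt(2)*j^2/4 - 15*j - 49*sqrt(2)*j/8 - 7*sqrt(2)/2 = (j - 4)*(j + 1/2)*(j + 7*sqrt(2)/2)*(sqrt(2)*j + 1/2)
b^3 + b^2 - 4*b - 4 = (b - 2)*(b + 1)*(b + 2)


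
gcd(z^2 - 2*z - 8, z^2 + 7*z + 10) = z + 2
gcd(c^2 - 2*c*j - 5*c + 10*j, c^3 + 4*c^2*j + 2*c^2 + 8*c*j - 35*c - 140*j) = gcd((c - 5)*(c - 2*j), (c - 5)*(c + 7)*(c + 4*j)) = c - 5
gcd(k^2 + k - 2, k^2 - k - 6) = k + 2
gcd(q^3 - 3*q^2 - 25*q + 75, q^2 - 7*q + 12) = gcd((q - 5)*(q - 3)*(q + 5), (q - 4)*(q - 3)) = q - 3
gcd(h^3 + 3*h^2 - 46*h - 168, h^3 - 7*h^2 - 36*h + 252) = h^2 - h - 42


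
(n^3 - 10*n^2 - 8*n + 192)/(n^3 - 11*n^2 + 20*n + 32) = (n^2 - 2*n - 24)/(n^2 - 3*n - 4)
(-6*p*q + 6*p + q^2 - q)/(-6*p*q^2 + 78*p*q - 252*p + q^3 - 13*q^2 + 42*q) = (q - 1)/(q^2 - 13*q + 42)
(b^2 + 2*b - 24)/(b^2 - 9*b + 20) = (b + 6)/(b - 5)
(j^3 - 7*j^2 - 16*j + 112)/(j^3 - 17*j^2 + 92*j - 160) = (j^2 - 3*j - 28)/(j^2 - 13*j + 40)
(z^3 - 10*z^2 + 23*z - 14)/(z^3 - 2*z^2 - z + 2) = (z - 7)/(z + 1)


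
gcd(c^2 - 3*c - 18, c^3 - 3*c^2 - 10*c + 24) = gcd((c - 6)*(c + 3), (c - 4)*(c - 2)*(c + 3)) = c + 3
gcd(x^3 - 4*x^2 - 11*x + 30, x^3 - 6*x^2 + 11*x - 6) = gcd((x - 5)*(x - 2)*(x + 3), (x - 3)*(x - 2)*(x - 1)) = x - 2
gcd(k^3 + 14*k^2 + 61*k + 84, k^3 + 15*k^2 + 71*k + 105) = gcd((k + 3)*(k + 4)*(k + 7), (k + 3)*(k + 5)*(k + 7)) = k^2 + 10*k + 21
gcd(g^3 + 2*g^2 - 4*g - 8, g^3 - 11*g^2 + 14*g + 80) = g + 2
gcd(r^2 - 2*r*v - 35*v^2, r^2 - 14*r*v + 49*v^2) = r - 7*v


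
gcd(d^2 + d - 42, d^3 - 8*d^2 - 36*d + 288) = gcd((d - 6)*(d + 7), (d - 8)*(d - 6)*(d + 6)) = d - 6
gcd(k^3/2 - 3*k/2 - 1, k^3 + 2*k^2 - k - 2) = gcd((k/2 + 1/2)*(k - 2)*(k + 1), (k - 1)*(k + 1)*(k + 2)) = k + 1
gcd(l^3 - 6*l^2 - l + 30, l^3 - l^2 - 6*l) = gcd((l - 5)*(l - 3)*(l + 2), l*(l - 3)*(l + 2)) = l^2 - l - 6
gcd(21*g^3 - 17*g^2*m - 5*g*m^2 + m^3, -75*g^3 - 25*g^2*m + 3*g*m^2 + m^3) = 3*g + m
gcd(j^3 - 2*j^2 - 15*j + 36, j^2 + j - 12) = j^2 + j - 12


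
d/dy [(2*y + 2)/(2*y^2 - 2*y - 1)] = 2*(-2*y^2 - 4*y + 1)/(4*y^4 - 8*y^3 + 4*y + 1)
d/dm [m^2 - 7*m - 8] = 2*m - 7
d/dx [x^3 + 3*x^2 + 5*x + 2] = 3*x^2 + 6*x + 5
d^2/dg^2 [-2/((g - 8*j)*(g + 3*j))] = 4*(-(g - 8*j)^2 - (g - 8*j)*(g + 3*j) - (g + 3*j)^2)/((g - 8*j)^3*(g + 3*j)^3)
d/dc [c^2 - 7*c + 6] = 2*c - 7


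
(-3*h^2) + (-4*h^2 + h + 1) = -7*h^2 + h + 1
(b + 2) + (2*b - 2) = 3*b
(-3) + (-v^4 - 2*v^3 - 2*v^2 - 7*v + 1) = -v^4 - 2*v^3 - 2*v^2 - 7*v - 2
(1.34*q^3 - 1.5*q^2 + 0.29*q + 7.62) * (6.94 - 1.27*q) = -1.7018*q^4 + 11.2046*q^3 - 10.7783*q^2 - 7.6648*q + 52.8828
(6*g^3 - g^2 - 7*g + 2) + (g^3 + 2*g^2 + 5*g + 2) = 7*g^3 + g^2 - 2*g + 4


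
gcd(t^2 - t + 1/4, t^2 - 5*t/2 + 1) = t - 1/2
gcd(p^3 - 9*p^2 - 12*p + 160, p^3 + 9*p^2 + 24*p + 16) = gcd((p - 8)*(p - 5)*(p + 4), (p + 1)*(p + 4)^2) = p + 4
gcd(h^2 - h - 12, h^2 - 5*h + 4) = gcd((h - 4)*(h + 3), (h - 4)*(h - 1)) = h - 4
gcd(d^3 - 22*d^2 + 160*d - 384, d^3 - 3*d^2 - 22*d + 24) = d - 6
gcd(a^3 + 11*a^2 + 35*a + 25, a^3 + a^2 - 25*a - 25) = a^2 + 6*a + 5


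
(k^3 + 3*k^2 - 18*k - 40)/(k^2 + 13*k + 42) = (k^3 + 3*k^2 - 18*k - 40)/(k^2 + 13*k + 42)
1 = 1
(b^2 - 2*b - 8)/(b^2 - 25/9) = 9*(b^2 - 2*b - 8)/(9*b^2 - 25)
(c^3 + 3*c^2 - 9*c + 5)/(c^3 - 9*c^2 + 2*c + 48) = (c^3 + 3*c^2 - 9*c + 5)/(c^3 - 9*c^2 + 2*c + 48)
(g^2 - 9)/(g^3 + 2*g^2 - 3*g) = (g - 3)/(g*(g - 1))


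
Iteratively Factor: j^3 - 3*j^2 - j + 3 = (j - 1)*(j^2 - 2*j - 3) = (j - 1)*(j + 1)*(j - 3)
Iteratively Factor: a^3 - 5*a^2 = (a)*(a^2 - 5*a) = a^2*(a - 5)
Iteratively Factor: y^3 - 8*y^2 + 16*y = (y - 4)*(y^2 - 4*y) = y*(y - 4)*(y - 4)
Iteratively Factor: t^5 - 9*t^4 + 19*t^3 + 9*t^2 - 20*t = (t - 5)*(t^4 - 4*t^3 - t^2 + 4*t) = (t - 5)*(t - 4)*(t^3 - t) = t*(t - 5)*(t - 4)*(t^2 - 1) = t*(t - 5)*(t - 4)*(t + 1)*(t - 1)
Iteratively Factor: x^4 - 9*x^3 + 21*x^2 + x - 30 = (x - 3)*(x^3 - 6*x^2 + 3*x + 10) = (x - 3)*(x + 1)*(x^2 - 7*x + 10) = (x - 3)*(x - 2)*(x + 1)*(x - 5)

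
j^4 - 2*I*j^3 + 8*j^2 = j^2*(j - 4*I)*(j + 2*I)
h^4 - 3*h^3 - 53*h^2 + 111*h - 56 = (h - 8)*(h - 1)^2*(h + 7)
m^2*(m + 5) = m^3 + 5*m^2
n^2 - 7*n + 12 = (n - 4)*(n - 3)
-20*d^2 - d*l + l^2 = (-5*d + l)*(4*d + l)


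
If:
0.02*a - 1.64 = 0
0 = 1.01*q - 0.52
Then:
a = 82.00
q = 0.51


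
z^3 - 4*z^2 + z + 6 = (z - 3)*(z - 2)*(z + 1)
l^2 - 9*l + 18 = (l - 6)*(l - 3)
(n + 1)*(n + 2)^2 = n^3 + 5*n^2 + 8*n + 4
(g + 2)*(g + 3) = g^2 + 5*g + 6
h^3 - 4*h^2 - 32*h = h*(h - 8)*(h + 4)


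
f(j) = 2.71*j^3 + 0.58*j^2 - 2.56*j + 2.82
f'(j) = 8.13*j^2 + 1.16*j - 2.56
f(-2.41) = -25.57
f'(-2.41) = 41.86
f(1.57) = 10.72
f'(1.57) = 19.30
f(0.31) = 2.16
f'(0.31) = -1.42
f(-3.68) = -114.96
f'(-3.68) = 103.27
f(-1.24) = 1.72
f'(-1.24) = 8.50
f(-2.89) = -50.35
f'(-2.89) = 61.99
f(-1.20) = 2.04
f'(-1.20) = 7.76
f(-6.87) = -830.92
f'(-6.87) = 373.18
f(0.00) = 2.82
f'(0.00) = -2.56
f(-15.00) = -8974.53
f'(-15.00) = 1809.29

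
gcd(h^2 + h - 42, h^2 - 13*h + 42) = h - 6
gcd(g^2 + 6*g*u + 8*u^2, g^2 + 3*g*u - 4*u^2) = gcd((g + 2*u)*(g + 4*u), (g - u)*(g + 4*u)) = g + 4*u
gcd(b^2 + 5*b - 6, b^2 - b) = b - 1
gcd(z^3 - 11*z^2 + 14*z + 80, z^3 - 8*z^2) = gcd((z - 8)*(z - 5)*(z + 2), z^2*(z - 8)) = z - 8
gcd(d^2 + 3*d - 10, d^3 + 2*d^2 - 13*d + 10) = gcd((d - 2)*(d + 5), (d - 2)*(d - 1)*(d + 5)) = d^2 + 3*d - 10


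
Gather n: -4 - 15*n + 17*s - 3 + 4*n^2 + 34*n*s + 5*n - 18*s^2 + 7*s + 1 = 4*n^2 + n*(34*s - 10) - 18*s^2 + 24*s - 6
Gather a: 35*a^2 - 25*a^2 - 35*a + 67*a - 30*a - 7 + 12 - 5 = 10*a^2 + 2*a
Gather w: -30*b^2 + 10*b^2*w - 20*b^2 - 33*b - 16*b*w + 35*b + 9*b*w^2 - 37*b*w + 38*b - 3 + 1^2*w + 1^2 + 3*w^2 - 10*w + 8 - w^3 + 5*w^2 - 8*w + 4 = -50*b^2 + 40*b - w^3 + w^2*(9*b + 8) + w*(10*b^2 - 53*b - 17) + 10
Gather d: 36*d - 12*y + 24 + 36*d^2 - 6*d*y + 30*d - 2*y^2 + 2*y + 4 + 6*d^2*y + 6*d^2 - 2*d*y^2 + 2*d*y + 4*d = d^2*(6*y + 42) + d*(-2*y^2 - 4*y + 70) - 2*y^2 - 10*y + 28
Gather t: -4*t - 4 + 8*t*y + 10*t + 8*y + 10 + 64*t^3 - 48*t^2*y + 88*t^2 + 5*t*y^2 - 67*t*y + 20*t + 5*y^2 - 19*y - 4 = 64*t^3 + t^2*(88 - 48*y) + t*(5*y^2 - 59*y + 26) + 5*y^2 - 11*y + 2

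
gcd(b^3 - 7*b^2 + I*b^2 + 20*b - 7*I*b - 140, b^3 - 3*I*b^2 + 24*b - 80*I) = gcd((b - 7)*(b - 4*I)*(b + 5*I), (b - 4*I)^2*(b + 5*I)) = b^2 + I*b + 20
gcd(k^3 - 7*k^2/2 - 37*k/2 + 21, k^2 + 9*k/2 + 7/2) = k + 7/2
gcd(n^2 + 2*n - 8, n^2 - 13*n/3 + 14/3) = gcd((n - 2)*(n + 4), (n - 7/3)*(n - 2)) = n - 2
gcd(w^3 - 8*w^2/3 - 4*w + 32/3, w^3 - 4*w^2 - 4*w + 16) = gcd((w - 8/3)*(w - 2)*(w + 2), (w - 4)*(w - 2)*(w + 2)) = w^2 - 4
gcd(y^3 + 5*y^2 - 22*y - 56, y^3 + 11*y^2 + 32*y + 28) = y^2 + 9*y + 14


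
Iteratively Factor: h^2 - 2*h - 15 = (h - 5)*(h + 3)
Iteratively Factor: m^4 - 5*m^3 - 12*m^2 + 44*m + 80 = (m + 2)*(m^3 - 7*m^2 + 2*m + 40) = (m - 4)*(m + 2)*(m^2 - 3*m - 10) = (m - 4)*(m + 2)^2*(m - 5)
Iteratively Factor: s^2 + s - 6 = (s - 2)*(s + 3)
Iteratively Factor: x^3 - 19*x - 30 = (x + 2)*(x^2 - 2*x - 15) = (x + 2)*(x + 3)*(x - 5)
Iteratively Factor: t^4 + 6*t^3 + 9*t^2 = (t + 3)*(t^3 + 3*t^2) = t*(t + 3)*(t^2 + 3*t) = t^2*(t + 3)*(t + 3)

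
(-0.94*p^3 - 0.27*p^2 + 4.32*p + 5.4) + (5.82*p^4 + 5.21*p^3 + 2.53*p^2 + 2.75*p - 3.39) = 5.82*p^4 + 4.27*p^3 + 2.26*p^2 + 7.07*p + 2.01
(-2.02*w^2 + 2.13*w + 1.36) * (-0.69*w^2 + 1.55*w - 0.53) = 1.3938*w^4 - 4.6007*w^3 + 3.4337*w^2 + 0.9791*w - 0.7208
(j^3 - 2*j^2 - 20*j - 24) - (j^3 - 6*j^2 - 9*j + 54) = 4*j^2 - 11*j - 78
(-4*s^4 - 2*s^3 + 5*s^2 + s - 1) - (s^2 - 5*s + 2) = -4*s^4 - 2*s^3 + 4*s^2 + 6*s - 3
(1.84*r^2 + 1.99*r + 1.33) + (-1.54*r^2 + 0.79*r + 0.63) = 0.3*r^2 + 2.78*r + 1.96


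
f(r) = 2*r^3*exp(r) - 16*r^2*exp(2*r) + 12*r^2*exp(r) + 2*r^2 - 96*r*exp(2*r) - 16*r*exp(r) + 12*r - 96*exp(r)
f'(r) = 2*r^3*exp(r) - 32*r^2*exp(2*r) + 18*r^2*exp(r) - 224*r*exp(2*r) + 8*r*exp(r) + 4*r - 96*exp(2*r) - 112*exp(r) + 12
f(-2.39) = -17.61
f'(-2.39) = -0.50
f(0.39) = -230.13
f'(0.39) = -553.65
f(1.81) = -8867.52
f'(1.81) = -22780.69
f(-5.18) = -8.32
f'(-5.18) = -8.42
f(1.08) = -1330.49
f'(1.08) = -3472.60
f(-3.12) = -17.25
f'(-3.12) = -0.90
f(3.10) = -221700.34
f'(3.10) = -537747.89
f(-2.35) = -17.63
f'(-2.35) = -0.56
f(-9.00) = 53.95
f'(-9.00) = -24.02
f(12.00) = -91545609232848.25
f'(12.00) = -195806609046841.11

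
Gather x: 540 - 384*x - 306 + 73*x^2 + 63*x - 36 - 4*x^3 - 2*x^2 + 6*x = -4*x^3 + 71*x^2 - 315*x + 198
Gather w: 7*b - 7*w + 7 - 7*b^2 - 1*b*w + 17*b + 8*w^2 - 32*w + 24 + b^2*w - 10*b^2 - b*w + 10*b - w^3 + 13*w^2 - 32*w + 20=-17*b^2 + 34*b - w^3 + 21*w^2 + w*(b^2 - 2*b - 71) + 51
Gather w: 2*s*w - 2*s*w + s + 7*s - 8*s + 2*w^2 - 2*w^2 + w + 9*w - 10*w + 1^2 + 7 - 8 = 0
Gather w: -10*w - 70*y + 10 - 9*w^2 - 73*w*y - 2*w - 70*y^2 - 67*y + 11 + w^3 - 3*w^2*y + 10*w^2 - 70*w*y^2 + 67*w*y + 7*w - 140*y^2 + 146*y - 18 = w^3 + w^2*(1 - 3*y) + w*(-70*y^2 - 6*y - 5) - 210*y^2 + 9*y + 3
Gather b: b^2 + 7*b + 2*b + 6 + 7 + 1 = b^2 + 9*b + 14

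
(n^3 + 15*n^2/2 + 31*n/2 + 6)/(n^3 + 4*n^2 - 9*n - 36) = (n + 1/2)/(n - 3)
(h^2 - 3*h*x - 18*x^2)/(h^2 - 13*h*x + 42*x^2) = (-h - 3*x)/(-h + 7*x)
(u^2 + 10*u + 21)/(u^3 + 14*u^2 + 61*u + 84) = 1/(u + 4)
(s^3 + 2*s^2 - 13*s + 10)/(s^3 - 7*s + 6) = (s + 5)/(s + 3)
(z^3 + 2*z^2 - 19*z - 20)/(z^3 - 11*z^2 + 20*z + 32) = (z + 5)/(z - 8)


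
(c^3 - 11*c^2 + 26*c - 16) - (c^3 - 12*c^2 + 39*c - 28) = c^2 - 13*c + 12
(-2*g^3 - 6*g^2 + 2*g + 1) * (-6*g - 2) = 12*g^4 + 40*g^3 - 10*g - 2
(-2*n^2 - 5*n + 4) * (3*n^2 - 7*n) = -6*n^4 - n^3 + 47*n^2 - 28*n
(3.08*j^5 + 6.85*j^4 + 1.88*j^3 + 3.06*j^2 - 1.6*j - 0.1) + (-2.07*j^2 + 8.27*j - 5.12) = 3.08*j^5 + 6.85*j^4 + 1.88*j^3 + 0.99*j^2 + 6.67*j - 5.22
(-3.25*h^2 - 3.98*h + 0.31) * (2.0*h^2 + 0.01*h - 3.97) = -6.5*h^4 - 7.9925*h^3 + 13.4827*h^2 + 15.8037*h - 1.2307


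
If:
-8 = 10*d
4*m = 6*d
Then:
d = -4/5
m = -6/5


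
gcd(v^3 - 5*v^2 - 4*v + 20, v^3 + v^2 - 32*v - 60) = v + 2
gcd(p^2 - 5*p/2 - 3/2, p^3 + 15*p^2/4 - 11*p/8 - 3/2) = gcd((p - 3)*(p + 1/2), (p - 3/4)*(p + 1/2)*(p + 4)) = p + 1/2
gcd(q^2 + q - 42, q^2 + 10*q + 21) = q + 7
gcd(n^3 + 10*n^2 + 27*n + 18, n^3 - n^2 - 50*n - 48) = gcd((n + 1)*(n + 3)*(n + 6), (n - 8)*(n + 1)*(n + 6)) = n^2 + 7*n + 6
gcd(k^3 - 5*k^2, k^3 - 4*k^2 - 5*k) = k^2 - 5*k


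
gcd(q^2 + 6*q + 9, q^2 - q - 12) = q + 3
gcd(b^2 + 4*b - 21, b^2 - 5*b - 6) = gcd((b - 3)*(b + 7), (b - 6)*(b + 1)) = 1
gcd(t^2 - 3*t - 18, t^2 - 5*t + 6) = 1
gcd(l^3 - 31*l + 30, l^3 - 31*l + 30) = l^3 - 31*l + 30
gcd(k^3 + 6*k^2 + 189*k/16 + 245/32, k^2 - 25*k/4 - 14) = k + 7/4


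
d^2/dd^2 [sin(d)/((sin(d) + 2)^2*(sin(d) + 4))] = 2*(-2*sin(d)^5 - 4*sin(d)^4 + 35*sin(d)^3 + 84*sin(d)^2 - 48*sin(d) - 80)/((sin(d) + 2)^4*(sin(d) + 4)^3)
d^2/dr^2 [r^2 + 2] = 2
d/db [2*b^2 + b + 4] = 4*b + 1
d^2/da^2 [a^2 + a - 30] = 2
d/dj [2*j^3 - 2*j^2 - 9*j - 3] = 6*j^2 - 4*j - 9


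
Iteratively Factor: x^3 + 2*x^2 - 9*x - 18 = (x - 3)*(x^2 + 5*x + 6) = (x - 3)*(x + 2)*(x + 3)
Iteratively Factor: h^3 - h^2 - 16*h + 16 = (h - 4)*(h^2 + 3*h - 4) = (h - 4)*(h + 4)*(h - 1)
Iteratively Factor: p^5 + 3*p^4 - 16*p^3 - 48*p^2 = (p)*(p^4 + 3*p^3 - 16*p^2 - 48*p) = p*(p - 4)*(p^3 + 7*p^2 + 12*p) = p*(p - 4)*(p + 4)*(p^2 + 3*p) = p^2*(p - 4)*(p + 4)*(p + 3)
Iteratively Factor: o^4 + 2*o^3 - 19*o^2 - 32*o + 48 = (o - 4)*(o^3 + 6*o^2 + 5*o - 12) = (o - 4)*(o + 4)*(o^2 + 2*o - 3) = (o - 4)*(o + 3)*(o + 4)*(o - 1)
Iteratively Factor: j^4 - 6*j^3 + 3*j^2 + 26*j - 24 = (j - 1)*(j^3 - 5*j^2 - 2*j + 24) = (j - 1)*(j + 2)*(j^2 - 7*j + 12) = (j - 4)*(j - 1)*(j + 2)*(j - 3)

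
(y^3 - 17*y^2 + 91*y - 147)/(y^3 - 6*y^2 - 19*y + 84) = (y - 7)/(y + 4)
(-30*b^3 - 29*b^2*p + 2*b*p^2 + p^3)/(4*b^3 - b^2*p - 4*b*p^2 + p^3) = (-30*b^2 + b*p + p^2)/(4*b^2 - 5*b*p + p^2)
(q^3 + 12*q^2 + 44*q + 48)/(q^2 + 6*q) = q + 6 + 8/q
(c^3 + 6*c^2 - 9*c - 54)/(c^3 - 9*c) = (c + 6)/c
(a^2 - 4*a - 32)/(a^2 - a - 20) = (a - 8)/(a - 5)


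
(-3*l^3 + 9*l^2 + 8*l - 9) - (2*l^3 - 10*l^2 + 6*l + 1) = -5*l^3 + 19*l^2 + 2*l - 10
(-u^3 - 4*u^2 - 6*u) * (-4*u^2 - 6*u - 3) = 4*u^5 + 22*u^4 + 51*u^3 + 48*u^2 + 18*u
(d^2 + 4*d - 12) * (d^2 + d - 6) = d^4 + 5*d^3 - 14*d^2 - 36*d + 72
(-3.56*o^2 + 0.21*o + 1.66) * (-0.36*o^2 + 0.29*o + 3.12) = 1.2816*o^4 - 1.108*o^3 - 11.6439*o^2 + 1.1366*o + 5.1792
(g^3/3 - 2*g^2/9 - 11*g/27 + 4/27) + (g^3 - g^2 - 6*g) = 4*g^3/3 - 11*g^2/9 - 173*g/27 + 4/27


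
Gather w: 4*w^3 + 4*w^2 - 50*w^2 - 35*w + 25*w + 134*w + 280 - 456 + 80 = 4*w^3 - 46*w^2 + 124*w - 96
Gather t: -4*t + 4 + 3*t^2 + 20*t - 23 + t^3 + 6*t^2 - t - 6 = t^3 + 9*t^2 + 15*t - 25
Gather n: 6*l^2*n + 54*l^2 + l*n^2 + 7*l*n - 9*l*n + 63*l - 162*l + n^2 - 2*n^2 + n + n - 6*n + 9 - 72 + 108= 54*l^2 - 99*l + n^2*(l - 1) + n*(6*l^2 - 2*l - 4) + 45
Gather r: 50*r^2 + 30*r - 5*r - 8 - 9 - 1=50*r^2 + 25*r - 18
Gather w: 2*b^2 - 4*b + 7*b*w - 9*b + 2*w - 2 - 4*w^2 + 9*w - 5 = 2*b^2 - 13*b - 4*w^2 + w*(7*b + 11) - 7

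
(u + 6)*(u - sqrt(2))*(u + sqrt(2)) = u^3 + 6*u^2 - 2*u - 12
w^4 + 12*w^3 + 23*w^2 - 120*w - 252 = (w - 3)*(w + 2)*(w + 6)*(w + 7)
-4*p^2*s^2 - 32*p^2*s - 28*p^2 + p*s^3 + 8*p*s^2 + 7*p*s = (-4*p + s)*(s + 7)*(p*s + p)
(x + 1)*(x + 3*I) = x^2 + x + 3*I*x + 3*I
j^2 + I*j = j*(j + I)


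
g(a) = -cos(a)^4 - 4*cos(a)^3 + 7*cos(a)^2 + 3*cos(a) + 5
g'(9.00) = 6.88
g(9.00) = 10.41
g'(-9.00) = -6.88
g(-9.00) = 10.41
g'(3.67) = -7.80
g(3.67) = 9.65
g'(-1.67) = 1.49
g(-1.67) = 4.78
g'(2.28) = 7.67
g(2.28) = 6.94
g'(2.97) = 3.18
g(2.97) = 11.72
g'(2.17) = 6.60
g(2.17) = 6.15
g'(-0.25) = 0.41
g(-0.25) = 9.96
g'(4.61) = 1.44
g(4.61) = 4.77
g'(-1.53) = 3.55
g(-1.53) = 5.13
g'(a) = 4*sin(a)*cos(a)^3 + 12*sin(a)*cos(a)^2 - 14*sin(a)*cos(a) - 3*sin(a)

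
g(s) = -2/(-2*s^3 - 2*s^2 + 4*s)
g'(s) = -2*(6*s^2 + 4*s - 4)/(-2*s^3 - 2*s^2 + 4*s)^2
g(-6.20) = -0.01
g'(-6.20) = -0.00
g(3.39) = 0.02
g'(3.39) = -0.02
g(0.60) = -1.60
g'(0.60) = -0.72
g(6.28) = 0.00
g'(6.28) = -0.00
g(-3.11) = -0.07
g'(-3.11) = -0.10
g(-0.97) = 0.51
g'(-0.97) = 0.29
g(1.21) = 1.23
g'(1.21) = -7.23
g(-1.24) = 0.47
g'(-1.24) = -0.03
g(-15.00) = 0.00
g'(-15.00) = 0.00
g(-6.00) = -0.00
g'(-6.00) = 0.00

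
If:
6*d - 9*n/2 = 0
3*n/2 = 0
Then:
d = 0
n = 0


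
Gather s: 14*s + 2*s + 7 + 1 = 16*s + 8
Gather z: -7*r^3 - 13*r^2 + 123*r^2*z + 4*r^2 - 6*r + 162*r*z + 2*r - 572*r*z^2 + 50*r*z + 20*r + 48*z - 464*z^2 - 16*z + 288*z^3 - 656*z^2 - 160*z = -7*r^3 - 9*r^2 + 16*r + 288*z^3 + z^2*(-572*r - 1120) + z*(123*r^2 + 212*r - 128)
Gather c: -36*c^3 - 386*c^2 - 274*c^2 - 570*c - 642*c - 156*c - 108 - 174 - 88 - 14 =-36*c^3 - 660*c^2 - 1368*c - 384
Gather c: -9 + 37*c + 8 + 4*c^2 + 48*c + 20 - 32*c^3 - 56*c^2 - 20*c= -32*c^3 - 52*c^2 + 65*c + 19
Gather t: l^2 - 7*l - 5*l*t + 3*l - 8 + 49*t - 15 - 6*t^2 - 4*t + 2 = l^2 - 4*l - 6*t^2 + t*(45 - 5*l) - 21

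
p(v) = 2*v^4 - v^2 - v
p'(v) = 8*v^3 - 2*v - 1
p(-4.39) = 727.95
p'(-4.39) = -669.06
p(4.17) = 583.19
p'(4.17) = 570.75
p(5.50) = 1794.38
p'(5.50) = 1319.00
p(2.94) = 137.84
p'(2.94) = 196.42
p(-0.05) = 0.05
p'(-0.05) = -0.90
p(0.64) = -0.71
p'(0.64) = -0.18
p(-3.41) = 262.21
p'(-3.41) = -311.39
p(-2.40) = 63.00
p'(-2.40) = -106.79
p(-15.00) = 101040.00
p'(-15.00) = -26971.00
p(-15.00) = 101040.00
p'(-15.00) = -26971.00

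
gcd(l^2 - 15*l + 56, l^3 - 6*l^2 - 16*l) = l - 8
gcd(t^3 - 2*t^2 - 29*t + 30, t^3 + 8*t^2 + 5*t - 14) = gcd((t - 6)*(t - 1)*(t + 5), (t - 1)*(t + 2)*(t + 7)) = t - 1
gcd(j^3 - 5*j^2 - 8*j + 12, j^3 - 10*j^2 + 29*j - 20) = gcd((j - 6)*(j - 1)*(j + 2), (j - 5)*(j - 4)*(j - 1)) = j - 1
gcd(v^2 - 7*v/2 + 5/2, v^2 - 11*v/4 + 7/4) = v - 1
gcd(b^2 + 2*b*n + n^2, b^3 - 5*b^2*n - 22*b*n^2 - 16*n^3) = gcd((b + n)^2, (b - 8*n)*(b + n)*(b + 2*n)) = b + n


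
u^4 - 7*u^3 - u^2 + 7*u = u*(u - 7)*(u - 1)*(u + 1)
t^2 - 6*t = t*(t - 6)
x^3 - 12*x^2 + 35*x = x*(x - 7)*(x - 5)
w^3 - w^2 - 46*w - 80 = (w - 8)*(w + 2)*(w + 5)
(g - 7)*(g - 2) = g^2 - 9*g + 14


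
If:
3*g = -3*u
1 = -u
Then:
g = 1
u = -1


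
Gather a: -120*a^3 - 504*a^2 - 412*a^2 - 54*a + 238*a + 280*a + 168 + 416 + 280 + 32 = -120*a^3 - 916*a^2 + 464*a + 896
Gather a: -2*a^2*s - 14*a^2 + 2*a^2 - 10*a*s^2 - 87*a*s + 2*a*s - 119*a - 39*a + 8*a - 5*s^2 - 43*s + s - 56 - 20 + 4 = a^2*(-2*s - 12) + a*(-10*s^2 - 85*s - 150) - 5*s^2 - 42*s - 72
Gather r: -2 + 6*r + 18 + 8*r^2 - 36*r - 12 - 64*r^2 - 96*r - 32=-56*r^2 - 126*r - 28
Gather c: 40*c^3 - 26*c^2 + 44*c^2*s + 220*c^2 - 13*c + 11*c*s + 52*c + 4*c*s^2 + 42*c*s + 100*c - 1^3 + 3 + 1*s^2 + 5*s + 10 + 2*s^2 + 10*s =40*c^3 + c^2*(44*s + 194) + c*(4*s^2 + 53*s + 139) + 3*s^2 + 15*s + 12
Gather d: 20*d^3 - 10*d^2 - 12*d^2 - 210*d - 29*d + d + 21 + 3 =20*d^3 - 22*d^2 - 238*d + 24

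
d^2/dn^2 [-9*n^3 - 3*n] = -54*n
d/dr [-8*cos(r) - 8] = 8*sin(r)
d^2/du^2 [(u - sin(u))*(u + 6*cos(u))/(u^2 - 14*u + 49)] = (u - 7)^2*(u^3*sin(u) - 6*u^3*cos(u) - 2*u^2*sin(u) + 12*u^2*sin(2*u) + 86*u^2*cos(u) + 47*u*sin(u) - 168*u*sin(2*u) - 282*u*cos(u) + 24*u*cos(2*u) + 28*u - 616*sin(u) + 570*sin(2*u) + 70*cos(u) - 168*cos(2*u) + 98)/(u^2 - 14*u + 49)^3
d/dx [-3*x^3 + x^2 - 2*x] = -9*x^2 + 2*x - 2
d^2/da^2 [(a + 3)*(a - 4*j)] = 2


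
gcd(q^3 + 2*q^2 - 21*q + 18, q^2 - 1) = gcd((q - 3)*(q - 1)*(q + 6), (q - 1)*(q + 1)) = q - 1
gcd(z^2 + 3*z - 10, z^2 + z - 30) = 1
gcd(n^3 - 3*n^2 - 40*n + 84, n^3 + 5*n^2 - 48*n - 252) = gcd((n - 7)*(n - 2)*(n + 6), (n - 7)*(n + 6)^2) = n^2 - n - 42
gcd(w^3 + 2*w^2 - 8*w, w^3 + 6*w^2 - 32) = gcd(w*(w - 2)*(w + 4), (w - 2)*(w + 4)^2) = w^2 + 2*w - 8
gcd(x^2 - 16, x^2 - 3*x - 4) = x - 4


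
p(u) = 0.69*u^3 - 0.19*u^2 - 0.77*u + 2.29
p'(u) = 2.07*u^2 - 0.38*u - 0.77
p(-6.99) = -237.27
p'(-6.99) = 103.03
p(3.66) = 30.76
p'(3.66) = 25.57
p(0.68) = 1.90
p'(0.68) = -0.07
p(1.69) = 3.78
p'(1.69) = 4.50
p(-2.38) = -6.26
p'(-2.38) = 11.86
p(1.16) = 2.22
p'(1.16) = 1.57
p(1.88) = 4.76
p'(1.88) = 5.83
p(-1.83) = -1.17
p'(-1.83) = 6.86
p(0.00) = 2.29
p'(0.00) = -0.77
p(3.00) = 16.90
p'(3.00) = 16.72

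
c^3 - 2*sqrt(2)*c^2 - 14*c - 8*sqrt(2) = (c - 4*sqrt(2))*(c + sqrt(2))^2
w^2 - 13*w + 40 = (w - 8)*(w - 5)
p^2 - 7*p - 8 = (p - 8)*(p + 1)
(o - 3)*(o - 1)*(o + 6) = o^3 + 2*o^2 - 21*o + 18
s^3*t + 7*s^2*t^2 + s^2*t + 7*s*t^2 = s*(s + 7*t)*(s*t + t)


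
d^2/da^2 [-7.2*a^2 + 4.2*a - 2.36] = -14.4000000000000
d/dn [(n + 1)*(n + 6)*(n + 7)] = 3*n^2 + 28*n + 55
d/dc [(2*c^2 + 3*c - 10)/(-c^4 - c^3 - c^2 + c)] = (4*c^5 + 11*c^4 - 34*c^3 - 25*c^2 - 20*c + 10)/(c^2*(c^6 + 2*c^5 + 3*c^4 - c^2 - 2*c + 1))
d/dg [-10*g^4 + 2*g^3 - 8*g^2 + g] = -40*g^3 + 6*g^2 - 16*g + 1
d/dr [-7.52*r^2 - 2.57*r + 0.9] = -15.04*r - 2.57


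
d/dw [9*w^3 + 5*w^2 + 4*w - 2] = 27*w^2 + 10*w + 4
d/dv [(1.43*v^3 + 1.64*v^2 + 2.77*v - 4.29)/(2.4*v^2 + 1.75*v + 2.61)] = (3.432*v^4 + 5.005*v^3 + 7.4189*v^2 + 29.1528*v + 14.7372)/(5.76*v^4 + 8.4*v^3 + 15.5905*v^2 + 9.135*v + 6.8121)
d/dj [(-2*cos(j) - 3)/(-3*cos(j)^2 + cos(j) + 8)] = (-6*sin(j)^2 + 18*cos(j) + 19)*sin(j)/(-3*cos(j)^2 + cos(j) + 8)^2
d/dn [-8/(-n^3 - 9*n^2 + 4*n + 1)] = 8*(-3*n^2 - 18*n + 4)/(n^3 + 9*n^2 - 4*n - 1)^2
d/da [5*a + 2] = 5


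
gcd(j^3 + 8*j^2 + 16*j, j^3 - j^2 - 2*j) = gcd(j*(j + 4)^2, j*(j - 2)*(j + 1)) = j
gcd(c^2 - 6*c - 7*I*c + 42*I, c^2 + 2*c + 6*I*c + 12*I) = 1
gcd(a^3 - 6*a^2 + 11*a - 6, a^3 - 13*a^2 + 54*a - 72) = a - 3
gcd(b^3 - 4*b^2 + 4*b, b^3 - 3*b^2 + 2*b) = b^2 - 2*b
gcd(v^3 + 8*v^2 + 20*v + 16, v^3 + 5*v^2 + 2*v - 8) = v^2 + 6*v + 8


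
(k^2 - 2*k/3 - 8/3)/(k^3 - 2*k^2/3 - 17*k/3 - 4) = (k - 2)/(k^2 - 2*k - 3)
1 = 1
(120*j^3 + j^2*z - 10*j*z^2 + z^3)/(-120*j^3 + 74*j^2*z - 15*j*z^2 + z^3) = (-24*j^2 - 5*j*z + z^2)/(24*j^2 - 10*j*z + z^2)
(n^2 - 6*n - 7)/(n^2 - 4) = (n^2 - 6*n - 7)/(n^2 - 4)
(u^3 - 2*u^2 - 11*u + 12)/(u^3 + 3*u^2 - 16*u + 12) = (u^2 - u - 12)/(u^2 + 4*u - 12)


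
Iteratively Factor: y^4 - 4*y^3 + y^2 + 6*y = (y)*(y^3 - 4*y^2 + y + 6) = y*(y + 1)*(y^2 - 5*y + 6) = y*(y - 3)*(y + 1)*(y - 2)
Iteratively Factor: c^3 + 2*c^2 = (c)*(c^2 + 2*c) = c*(c + 2)*(c)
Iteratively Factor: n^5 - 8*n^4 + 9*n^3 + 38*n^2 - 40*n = (n + 2)*(n^4 - 10*n^3 + 29*n^2 - 20*n) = n*(n + 2)*(n^3 - 10*n^2 + 29*n - 20) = n*(n - 1)*(n + 2)*(n^2 - 9*n + 20) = n*(n - 4)*(n - 1)*(n + 2)*(n - 5)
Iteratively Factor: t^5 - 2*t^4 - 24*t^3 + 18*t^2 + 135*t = (t + 3)*(t^4 - 5*t^3 - 9*t^2 + 45*t) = (t + 3)^2*(t^3 - 8*t^2 + 15*t) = (t - 5)*(t + 3)^2*(t^2 - 3*t) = (t - 5)*(t - 3)*(t + 3)^2*(t)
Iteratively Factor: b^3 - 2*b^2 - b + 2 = (b - 1)*(b^2 - b - 2) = (b - 2)*(b - 1)*(b + 1)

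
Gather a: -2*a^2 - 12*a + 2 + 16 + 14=-2*a^2 - 12*a + 32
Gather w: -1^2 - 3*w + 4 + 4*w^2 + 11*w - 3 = 4*w^2 + 8*w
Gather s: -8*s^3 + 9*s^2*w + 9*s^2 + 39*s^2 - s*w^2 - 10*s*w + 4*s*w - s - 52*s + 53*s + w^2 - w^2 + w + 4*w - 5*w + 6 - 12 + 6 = -8*s^3 + s^2*(9*w + 48) + s*(-w^2 - 6*w)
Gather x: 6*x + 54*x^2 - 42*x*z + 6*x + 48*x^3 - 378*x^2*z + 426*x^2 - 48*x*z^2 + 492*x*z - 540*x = 48*x^3 + x^2*(480 - 378*z) + x*(-48*z^2 + 450*z - 528)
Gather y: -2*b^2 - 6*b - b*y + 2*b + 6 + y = -2*b^2 - 4*b + y*(1 - b) + 6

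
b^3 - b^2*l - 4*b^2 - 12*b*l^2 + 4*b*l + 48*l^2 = (b - 4)*(b - 4*l)*(b + 3*l)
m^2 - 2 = (m - sqrt(2))*(m + sqrt(2))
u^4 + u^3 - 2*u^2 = u^2*(u - 1)*(u + 2)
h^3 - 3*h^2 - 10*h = h*(h - 5)*(h + 2)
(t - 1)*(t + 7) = t^2 + 6*t - 7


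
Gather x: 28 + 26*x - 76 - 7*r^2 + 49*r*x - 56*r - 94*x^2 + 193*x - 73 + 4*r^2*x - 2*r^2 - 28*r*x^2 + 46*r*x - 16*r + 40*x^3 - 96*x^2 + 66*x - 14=-9*r^2 - 72*r + 40*x^3 + x^2*(-28*r - 190) + x*(4*r^2 + 95*r + 285) - 135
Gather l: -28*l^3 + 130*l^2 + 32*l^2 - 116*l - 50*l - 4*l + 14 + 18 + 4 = -28*l^3 + 162*l^2 - 170*l + 36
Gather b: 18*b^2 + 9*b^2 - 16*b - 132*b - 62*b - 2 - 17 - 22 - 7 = 27*b^2 - 210*b - 48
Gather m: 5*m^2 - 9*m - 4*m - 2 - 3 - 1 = 5*m^2 - 13*m - 6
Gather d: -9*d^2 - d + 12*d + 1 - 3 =-9*d^2 + 11*d - 2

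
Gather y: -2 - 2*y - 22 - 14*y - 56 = -16*y - 80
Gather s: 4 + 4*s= 4*s + 4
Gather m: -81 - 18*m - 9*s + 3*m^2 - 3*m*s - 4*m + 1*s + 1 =3*m^2 + m*(-3*s - 22) - 8*s - 80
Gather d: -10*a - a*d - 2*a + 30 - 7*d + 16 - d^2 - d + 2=-12*a - d^2 + d*(-a - 8) + 48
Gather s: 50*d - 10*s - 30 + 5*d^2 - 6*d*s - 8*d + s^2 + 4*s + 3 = 5*d^2 + 42*d + s^2 + s*(-6*d - 6) - 27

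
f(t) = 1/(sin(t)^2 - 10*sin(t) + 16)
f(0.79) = 0.11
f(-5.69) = 0.09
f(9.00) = 0.08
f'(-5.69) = 0.06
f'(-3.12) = -0.04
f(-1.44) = 0.04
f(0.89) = 0.11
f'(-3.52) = -0.06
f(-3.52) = 0.08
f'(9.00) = -0.06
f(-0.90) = 0.04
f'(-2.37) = -0.01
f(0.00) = 0.06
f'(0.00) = 0.04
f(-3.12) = 0.06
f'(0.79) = 0.07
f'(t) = (-2*sin(t)*cos(t) + 10*cos(t))/(sin(t)^2 - 10*sin(t) + 16)^2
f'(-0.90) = 0.01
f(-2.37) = 0.04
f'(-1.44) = 0.00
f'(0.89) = 0.07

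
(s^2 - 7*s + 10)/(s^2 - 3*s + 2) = (s - 5)/(s - 1)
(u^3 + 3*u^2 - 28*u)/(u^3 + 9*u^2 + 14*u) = (u - 4)/(u + 2)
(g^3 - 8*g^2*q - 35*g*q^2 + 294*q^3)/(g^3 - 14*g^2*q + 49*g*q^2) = (g + 6*q)/g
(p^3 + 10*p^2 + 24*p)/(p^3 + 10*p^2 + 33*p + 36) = p*(p + 6)/(p^2 + 6*p + 9)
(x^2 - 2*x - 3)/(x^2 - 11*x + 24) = (x + 1)/(x - 8)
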